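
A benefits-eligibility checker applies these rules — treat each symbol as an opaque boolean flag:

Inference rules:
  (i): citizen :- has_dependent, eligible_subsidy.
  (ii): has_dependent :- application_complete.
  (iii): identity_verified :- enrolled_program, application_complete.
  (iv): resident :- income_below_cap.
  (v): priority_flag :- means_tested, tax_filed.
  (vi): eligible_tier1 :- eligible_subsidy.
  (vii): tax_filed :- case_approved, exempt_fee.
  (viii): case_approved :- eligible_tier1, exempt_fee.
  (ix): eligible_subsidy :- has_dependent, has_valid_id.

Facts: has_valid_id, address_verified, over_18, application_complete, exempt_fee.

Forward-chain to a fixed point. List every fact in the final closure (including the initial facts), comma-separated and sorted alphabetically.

Round 1 fires (ii), giving has_dependent.
Round 2 fires (ix), giving eligible_subsidy.
Round 3 fires (i), (vi), giving citizen, eligible_tier1.
Round 4 fires (viii), giving case_approved.
Round 5 fires (vii), giving tax_filed.

address_verified, application_complete, case_approved, citizen, eligible_subsidy, eligible_tier1, exempt_fee, has_dependent, has_valid_id, over_18, tax_filed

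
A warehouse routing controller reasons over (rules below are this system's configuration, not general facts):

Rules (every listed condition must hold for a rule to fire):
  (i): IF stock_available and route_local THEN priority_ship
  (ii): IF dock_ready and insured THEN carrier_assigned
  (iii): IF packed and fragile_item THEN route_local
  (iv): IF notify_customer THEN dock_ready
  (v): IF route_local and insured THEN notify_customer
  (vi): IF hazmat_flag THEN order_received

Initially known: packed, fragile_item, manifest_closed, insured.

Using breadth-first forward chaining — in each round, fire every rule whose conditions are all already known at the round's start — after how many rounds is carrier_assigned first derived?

Round 1: (iii) [IF packed and fragile_item THEN route_local]. Adds route_local.
Round 2: (v) [IF route_local and insured THEN notify_customer]. Adds notify_customer.
Round 3: (iv) [IF notify_customer THEN dock_ready]. Adds dock_ready.
Round 4: (ii) [IF dock_ready and insured THEN carrier_assigned]. Adds carrier_assigned.
carrier_assigned first appears in round 4.

4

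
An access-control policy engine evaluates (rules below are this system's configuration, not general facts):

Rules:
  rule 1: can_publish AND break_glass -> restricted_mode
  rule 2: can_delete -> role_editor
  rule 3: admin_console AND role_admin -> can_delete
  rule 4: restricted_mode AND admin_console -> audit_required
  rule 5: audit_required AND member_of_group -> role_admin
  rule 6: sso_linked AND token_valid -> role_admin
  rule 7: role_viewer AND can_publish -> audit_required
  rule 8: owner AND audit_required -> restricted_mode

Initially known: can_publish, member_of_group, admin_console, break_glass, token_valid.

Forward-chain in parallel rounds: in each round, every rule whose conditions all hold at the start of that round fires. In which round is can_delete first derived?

4

Round 1: rule 1 [can_publish AND break_glass -> restricted_mode]. New: restricted_mode.
Round 2: rule 4 [restricted_mode AND admin_console -> audit_required]. New: audit_required.
Round 3: rule 5 [audit_required AND member_of_group -> role_admin]. New: role_admin.
Round 4: rule 3 [admin_console AND role_admin -> can_delete]. New: can_delete.
can_delete first appears in round 4.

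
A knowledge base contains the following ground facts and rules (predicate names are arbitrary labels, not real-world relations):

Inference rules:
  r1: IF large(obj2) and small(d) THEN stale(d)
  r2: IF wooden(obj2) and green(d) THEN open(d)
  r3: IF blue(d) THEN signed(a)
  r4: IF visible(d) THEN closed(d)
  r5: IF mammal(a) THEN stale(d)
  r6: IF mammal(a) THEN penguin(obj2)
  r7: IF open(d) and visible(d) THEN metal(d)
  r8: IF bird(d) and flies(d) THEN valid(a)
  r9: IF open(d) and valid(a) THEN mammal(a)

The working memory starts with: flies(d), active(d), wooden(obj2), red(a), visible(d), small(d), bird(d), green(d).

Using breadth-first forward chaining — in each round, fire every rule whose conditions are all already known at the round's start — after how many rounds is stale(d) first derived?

3

Round 1: r2 [IF wooden(obj2) and green(d) THEN open(d)]; r4 [IF visible(d) THEN closed(d)]; r8 [IF bird(d) and flies(d) THEN valid(a)]. Adds open(d), closed(d), valid(a).
Round 2: r7 [IF open(d) and visible(d) THEN metal(d)]; r9 [IF open(d) and valid(a) THEN mammal(a)]. Adds metal(d), mammal(a).
Round 3: r5 [IF mammal(a) THEN stale(d)]; r6 [IF mammal(a) THEN penguin(obj2)]. Adds stale(d), penguin(obj2).
stale(d) first appears in round 3.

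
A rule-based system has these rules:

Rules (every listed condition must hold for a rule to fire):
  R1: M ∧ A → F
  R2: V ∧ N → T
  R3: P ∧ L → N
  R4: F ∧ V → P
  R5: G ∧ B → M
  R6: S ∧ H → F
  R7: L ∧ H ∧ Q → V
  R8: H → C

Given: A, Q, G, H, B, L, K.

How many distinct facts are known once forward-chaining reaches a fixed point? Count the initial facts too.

14

Round 1 fires R5, R7, R8, giving M, V, C.
Round 2 fires R1, giving F.
Round 3 fires R4, giving P.
Round 4 fires R3, giving N.
Round 5 fires R2, giving T.
Closure: {A, B, C, F, G, H, K, L, M, N, P, Q, T, V} — 14 facts.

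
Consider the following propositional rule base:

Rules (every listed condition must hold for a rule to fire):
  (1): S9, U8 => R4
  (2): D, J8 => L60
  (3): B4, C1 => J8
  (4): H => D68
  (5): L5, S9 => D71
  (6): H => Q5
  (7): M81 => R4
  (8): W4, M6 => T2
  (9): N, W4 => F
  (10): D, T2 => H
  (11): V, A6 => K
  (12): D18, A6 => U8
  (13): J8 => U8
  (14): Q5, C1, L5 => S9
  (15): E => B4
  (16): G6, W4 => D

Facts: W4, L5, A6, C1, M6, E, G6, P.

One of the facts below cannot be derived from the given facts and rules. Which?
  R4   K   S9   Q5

Round 1 — (8), (15), (16), derive T2, B4, D.
Round 2 — (3), (10), derive J8, H.
Round 3 — (2), (4), (6), (13), derive L60, D68, Q5, U8.
Round 4 — (14), derive S9.
Round 5 — (1), (5), derive R4, D71.
Derived: R4 (round 5), Q5 (round 3), S9 (round 4). K never appears in any round.

K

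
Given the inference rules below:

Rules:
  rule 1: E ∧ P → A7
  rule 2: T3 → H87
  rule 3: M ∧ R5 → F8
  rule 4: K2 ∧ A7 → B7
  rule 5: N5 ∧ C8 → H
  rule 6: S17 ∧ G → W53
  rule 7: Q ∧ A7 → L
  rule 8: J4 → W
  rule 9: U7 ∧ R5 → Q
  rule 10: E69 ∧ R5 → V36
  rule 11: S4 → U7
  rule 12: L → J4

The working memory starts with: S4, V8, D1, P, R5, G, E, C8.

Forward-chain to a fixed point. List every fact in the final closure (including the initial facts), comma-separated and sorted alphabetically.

A7, C8, D1, E, G, J4, L, P, Q, R5, S4, U7, V8, W

Round 1: rule 1 [E ∧ P → A7]; rule 11 [S4 → U7]. New: A7, U7.
Round 2: rule 9 [U7 ∧ R5 → Q]. New: Q.
Round 3: rule 7 [Q ∧ A7 → L]. New: L.
Round 4: rule 12 [L → J4]. New: J4.
Round 5: rule 8 [J4 → W]. New: W.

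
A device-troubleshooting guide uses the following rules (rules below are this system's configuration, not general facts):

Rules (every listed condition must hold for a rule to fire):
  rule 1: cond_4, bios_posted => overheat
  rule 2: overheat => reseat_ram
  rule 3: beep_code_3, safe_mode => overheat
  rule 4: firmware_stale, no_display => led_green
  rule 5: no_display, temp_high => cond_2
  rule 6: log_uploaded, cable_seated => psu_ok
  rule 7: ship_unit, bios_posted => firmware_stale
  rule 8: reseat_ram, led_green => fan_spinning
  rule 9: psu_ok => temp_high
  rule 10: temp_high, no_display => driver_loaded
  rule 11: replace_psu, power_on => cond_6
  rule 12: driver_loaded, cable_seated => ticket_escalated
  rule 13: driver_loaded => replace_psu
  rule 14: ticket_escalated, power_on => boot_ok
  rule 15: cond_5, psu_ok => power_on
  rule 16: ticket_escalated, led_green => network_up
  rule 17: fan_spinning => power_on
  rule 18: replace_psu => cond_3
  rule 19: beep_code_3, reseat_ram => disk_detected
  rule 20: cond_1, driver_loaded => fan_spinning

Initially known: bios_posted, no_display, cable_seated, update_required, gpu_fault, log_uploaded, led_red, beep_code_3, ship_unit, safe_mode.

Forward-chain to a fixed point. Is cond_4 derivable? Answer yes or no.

Round 1: rule 3 [beep_code_3, safe_mode => overheat]; rule 6 [log_uploaded, cable_seated => psu_ok]; rule 7 [ship_unit, bios_posted => firmware_stale]. New: overheat, psu_ok, firmware_stale.
Round 2: rule 2 [overheat => reseat_ram]; rule 4 [firmware_stale, no_display => led_green]; rule 9 [psu_ok => temp_high]. New: reseat_ram, led_green, temp_high.
Round 3: rule 5 [no_display, temp_high => cond_2]; rule 8 [reseat_ram, led_green => fan_spinning]; rule 10 [temp_high, no_display => driver_loaded]; rule 19 [beep_code_3, reseat_ram => disk_detected]. New: cond_2, fan_spinning, driver_loaded, disk_detected.
Round 4: rule 12 [driver_loaded, cable_seated => ticket_escalated]; rule 13 [driver_loaded => replace_psu]; rule 17 [fan_spinning => power_on]. New: ticket_escalated, replace_psu, power_on.
Round 5: rule 11 [replace_psu, power_on => cond_6]; rule 14 [ticket_escalated, power_on => boot_ok]; rule 16 [ticket_escalated, led_green => network_up]; rule 18 [replace_psu => cond_3]. New: cond_6, boot_ok, network_up, cond_3.
Fixed point reached. No rule has cond_4 as a consequent, and it is not given.

no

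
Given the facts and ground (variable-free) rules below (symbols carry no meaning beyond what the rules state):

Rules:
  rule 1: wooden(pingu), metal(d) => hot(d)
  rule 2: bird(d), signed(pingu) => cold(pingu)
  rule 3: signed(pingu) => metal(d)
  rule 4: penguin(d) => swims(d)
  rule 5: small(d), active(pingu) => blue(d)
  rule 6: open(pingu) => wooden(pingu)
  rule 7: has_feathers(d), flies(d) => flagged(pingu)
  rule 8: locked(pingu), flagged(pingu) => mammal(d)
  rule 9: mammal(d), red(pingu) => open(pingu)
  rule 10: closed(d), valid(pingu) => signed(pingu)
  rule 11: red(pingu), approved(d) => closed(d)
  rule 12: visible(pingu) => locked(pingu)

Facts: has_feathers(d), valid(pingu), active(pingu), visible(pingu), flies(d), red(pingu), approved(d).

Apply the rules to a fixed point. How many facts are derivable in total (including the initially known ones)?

Round 1 — rule 7, rule 11, rule 12, derive flagged(pingu), closed(d), locked(pingu).
Round 2 — rule 8, rule 10, derive mammal(d), signed(pingu).
Round 3 — rule 3, rule 9, derive metal(d), open(pingu).
Round 4 — rule 6, derive wooden(pingu).
Round 5 — rule 1, derive hot(d).
Closure: {active(pingu), approved(d), closed(d), flagged(pingu), flies(d), has_feathers(d), hot(d), locked(pingu), mammal(d), metal(d), open(pingu), red(pingu), signed(pingu), valid(pingu), visible(pingu), wooden(pingu)} — 16 facts.

16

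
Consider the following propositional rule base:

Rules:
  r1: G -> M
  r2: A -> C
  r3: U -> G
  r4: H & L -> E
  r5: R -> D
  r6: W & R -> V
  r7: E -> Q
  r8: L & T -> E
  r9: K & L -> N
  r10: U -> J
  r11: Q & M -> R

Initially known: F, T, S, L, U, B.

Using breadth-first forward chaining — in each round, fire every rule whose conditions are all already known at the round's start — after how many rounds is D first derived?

Round 1: r3 [U -> G]; r8 [L & T -> E]; r10 [U -> J]. Adds G, E, J.
Round 2: r1 [G -> M]; r7 [E -> Q]. Adds M, Q.
Round 3: r11 [Q & M -> R]. Adds R.
Round 4: r5 [R -> D]. Adds D.
D first appears in round 4.

4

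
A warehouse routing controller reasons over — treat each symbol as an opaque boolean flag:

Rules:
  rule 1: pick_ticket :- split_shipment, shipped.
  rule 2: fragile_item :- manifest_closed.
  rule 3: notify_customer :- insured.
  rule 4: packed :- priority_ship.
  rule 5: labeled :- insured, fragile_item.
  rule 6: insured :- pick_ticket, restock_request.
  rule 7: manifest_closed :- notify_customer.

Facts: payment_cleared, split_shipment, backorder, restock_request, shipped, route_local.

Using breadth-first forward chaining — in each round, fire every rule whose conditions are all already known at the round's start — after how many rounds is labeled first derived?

[1] rule 1 [pick_ticket :- split_shipment, shipped.]. ⇒ new: pick_ticket.
[2] rule 6 [insured :- pick_ticket, restock_request.]. ⇒ new: insured.
[3] rule 3 [notify_customer :- insured.]. ⇒ new: notify_customer.
[4] rule 7 [manifest_closed :- notify_customer.]. ⇒ new: manifest_closed.
[5] rule 2 [fragile_item :- manifest_closed.]. ⇒ new: fragile_item.
[6] rule 5 [labeled :- insured, fragile_item.]. ⇒ new: labeled.
labeled first appears in round 6.

6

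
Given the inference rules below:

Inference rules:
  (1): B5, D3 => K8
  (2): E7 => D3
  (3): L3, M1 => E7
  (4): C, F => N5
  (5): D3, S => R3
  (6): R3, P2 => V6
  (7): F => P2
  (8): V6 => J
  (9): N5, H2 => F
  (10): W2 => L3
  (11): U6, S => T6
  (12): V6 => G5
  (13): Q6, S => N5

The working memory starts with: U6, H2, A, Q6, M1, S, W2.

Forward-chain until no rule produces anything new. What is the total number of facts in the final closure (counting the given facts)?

Round 1 — (10), (11), (13), derive L3, T6, N5.
Round 2 — (3), (9), derive E7, F.
Round 3 — (2), (7), derive D3, P2.
Round 4 — (5), derive R3.
Round 5 — (6), derive V6.
Round 6 — (8), (12), derive J, G5.
Closure: {A, D3, E7, F, G5, H2, J, L3, M1, N5, P2, Q6, R3, S, T6, U6, V6, W2} — 18 facts.

18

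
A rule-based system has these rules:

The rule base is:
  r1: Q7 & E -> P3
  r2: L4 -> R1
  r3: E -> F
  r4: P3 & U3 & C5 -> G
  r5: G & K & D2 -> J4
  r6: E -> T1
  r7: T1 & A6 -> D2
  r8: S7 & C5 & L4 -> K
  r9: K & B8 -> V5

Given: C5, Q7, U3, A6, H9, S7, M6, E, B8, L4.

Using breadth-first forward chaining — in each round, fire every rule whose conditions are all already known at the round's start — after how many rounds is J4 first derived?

Round 1 — r1, r2, r3, r6, r8, derive P3, R1, F, T1, K.
Round 2 — r4, r7, r9, derive G, D2, V5.
Round 3 — r5, derive J4.
J4 first appears in round 3.

3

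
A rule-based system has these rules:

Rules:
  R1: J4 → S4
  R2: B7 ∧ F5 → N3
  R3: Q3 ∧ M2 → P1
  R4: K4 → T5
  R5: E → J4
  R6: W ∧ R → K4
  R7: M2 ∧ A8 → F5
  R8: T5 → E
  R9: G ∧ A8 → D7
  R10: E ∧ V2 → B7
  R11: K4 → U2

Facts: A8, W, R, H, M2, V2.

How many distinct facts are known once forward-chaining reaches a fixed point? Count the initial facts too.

15

Round 1: R6 [W ∧ R → K4]; R7 [M2 ∧ A8 → F5]. New: K4, F5.
Round 2: R4 [K4 → T5]; R11 [K4 → U2]. New: T5, U2.
Round 3: R8 [T5 → E]. New: E.
Round 4: R5 [E → J4]; R10 [E ∧ V2 → B7]. New: J4, B7.
Round 5: R1 [J4 → S4]; R2 [B7 ∧ F5 → N3]. New: S4, N3.
Closure: {A8, B7, E, F5, H, J4, K4, M2, N3, R, S4, T5, U2, V2, W} — 15 facts.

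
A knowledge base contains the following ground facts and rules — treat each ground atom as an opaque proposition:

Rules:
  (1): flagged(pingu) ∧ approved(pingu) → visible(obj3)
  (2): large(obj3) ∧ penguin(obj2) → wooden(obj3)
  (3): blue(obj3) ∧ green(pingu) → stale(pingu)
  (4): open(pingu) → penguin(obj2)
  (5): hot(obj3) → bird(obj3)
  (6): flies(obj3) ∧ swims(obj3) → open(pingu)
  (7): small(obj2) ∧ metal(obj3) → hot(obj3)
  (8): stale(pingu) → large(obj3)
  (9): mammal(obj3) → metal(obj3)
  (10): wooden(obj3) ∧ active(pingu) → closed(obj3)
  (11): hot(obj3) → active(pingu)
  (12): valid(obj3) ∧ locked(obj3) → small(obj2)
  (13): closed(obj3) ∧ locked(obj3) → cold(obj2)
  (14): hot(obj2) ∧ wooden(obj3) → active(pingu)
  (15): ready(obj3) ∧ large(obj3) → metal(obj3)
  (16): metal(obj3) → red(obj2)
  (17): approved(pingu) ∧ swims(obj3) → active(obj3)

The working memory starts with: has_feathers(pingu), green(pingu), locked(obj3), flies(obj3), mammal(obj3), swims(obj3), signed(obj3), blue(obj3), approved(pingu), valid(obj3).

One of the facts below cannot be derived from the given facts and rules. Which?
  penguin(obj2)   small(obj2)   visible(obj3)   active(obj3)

Round 1: (3) [blue(obj3) ∧ green(pingu) → stale(pingu)]; (6) [flies(obj3) ∧ swims(obj3) → open(pingu)]; (9) [mammal(obj3) → metal(obj3)]; (12) [valid(obj3) ∧ locked(obj3) → small(obj2)]; (17) [approved(pingu) ∧ swims(obj3) → active(obj3)]. Adds stale(pingu), open(pingu), metal(obj3), small(obj2), active(obj3).
Round 2: (4) [open(pingu) → penguin(obj2)]; (7) [small(obj2) ∧ metal(obj3) → hot(obj3)]; (8) [stale(pingu) → large(obj3)]; (16) [metal(obj3) → red(obj2)]. Adds penguin(obj2), hot(obj3), large(obj3), red(obj2).
Round 3: (2) [large(obj3) ∧ penguin(obj2) → wooden(obj3)]; (5) [hot(obj3) → bird(obj3)]; (11) [hot(obj3) → active(pingu)]. Adds wooden(obj3), bird(obj3), active(pingu).
Round 4: (10) [wooden(obj3) ∧ active(pingu) → closed(obj3)]. Adds closed(obj3).
Round 5: (13) [closed(obj3) ∧ locked(obj3) → cold(obj2)]. Adds cold(obj2).
Derived: penguin(obj2) (round 2), active(obj3) (round 1), small(obj2) (round 1). visible(obj3) never appears in any round.

visible(obj3)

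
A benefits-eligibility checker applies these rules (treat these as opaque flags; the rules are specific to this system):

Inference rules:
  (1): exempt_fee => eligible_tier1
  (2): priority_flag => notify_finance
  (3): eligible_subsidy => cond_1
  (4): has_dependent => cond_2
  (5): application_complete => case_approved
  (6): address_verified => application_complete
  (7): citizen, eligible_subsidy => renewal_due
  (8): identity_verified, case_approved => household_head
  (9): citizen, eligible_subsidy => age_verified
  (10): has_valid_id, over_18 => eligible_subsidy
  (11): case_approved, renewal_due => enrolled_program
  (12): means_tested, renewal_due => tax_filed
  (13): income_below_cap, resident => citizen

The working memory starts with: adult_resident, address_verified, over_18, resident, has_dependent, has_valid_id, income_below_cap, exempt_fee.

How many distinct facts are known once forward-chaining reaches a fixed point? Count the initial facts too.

18

Round 1: (1) [exempt_fee => eligible_tier1]; (4) [has_dependent => cond_2]; (6) [address_verified => application_complete]; (10) [has_valid_id, over_18 => eligible_subsidy]; (13) [income_below_cap, resident => citizen]. Adds eligible_tier1, cond_2, application_complete, eligible_subsidy, citizen.
Round 2: (3) [eligible_subsidy => cond_1]; (5) [application_complete => case_approved]; (7) [citizen, eligible_subsidy => renewal_due]; (9) [citizen, eligible_subsidy => age_verified]. Adds cond_1, case_approved, renewal_due, age_verified.
Round 3: (11) [case_approved, renewal_due => enrolled_program]. Adds enrolled_program.
Closure: {address_verified, adult_resident, age_verified, application_complete, case_approved, citizen, cond_1, cond_2, eligible_subsidy, eligible_tier1, enrolled_program, exempt_fee, has_dependent, has_valid_id, income_below_cap, over_18, renewal_due, resident} — 18 facts.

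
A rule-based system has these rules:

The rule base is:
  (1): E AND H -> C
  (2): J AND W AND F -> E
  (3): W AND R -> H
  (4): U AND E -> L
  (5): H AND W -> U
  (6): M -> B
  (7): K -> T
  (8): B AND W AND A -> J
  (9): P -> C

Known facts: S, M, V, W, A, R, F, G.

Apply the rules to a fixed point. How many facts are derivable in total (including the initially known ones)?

Round 1 — (3), (6), derive H, B.
Round 2 — (5), (8), derive U, J.
Round 3 — (2), derive E.
Round 4 — (1), (4), derive C, L.
Closure: {A, B, C, E, F, G, H, J, L, M, R, S, U, V, W} — 15 facts.

15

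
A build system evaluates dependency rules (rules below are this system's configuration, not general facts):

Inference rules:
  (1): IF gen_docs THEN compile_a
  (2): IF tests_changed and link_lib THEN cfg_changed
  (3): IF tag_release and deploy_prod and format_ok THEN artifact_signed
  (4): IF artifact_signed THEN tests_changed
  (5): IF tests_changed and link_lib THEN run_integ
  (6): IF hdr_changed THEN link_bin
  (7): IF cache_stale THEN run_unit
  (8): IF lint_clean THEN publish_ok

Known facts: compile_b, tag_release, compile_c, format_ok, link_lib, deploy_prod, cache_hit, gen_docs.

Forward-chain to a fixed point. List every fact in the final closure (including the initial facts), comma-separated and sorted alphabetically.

artifact_signed, cache_hit, cfg_changed, compile_a, compile_b, compile_c, deploy_prod, format_ok, gen_docs, link_lib, run_integ, tag_release, tests_changed

[1] (1) [IF gen_docs THEN compile_a]; (3) [IF tag_release and deploy_prod and format_ok THEN artifact_signed]. ⇒ new: compile_a, artifact_signed.
[2] (4) [IF artifact_signed THEN tests_changed]. ⇒ new: tests_changed.
[3] (2) [IF tests_changed and link_lib THEN cfg_changed]; (5) [IF tests_changed and link_lib THEN run_integ]. ⇒ new: cfg_changed, run_integ.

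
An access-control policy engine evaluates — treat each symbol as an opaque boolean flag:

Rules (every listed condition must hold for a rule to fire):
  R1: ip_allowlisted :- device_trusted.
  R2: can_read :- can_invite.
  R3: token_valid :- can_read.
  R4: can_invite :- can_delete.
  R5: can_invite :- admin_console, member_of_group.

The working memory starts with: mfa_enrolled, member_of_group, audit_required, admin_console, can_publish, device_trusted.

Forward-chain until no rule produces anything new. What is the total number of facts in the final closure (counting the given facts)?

10

Round 1: R1 [ip_allowlisted :- device_trusted.]; R5 [can_invite :- admin_console, member_of_group.]. New: ip_allowlisted, can_invite.
Round 2: R2 [can_read :- can_invite.]. New: can_read.
Round 3: R3 [token_valid :- can_read.]. New: token_valid.
Closure: {admin_console, audit_required, can_invite, can_publish, can_read, device_trusted, ip_allowlisted, member_of_group, mfa_enrolled, token_valid} — 10 facts.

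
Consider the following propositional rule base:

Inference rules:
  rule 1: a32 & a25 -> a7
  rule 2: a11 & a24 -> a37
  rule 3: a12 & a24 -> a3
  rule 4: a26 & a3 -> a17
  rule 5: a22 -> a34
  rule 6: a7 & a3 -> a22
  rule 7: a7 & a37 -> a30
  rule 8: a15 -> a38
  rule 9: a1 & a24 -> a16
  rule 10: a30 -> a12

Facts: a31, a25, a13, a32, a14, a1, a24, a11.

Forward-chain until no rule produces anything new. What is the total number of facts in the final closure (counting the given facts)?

16

Round 1 — rule 1, rule 2, rule 9, derive a7, a37, a16.
Round 2 — rule 7, derive a30.
Round 3 — rule 10, derive a12.
Round 4 — rule 3, derive a3.
Round 5 — rule 6, derive a22.
Round 6 — rule 5, derive a34.
Closure: {a1, a11, a12, a13, a14, a16, a22, a24, a25, a3, a30, a31, a32, a34, a37, a7} — 16 facts.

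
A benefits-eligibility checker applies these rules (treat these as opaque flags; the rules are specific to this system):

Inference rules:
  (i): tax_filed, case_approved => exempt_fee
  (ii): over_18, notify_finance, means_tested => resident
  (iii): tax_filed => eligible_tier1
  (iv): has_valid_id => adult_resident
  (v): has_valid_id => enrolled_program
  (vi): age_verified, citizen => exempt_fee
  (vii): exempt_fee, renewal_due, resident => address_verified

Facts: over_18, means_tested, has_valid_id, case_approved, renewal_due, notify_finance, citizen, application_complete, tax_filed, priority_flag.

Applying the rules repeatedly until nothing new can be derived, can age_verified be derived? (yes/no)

no

Round 1: (i) [tax_filed, case_approved => exempt_fee]; (ii) [over_18, notify_finance, means_tested => resident]; (iii) [tax_filed => eligible_tier1]; (iv) [has_valid_id => adult_resident]; (v) [has_valid_id => enrolled_program]. New: exempt_fee, resident, eligible_tier1, adult_resident, enrolled_program.
Round 2: (vii) [exempt_fee, renewal_due, resident => address_verified]. New: address_verified.
Fixed point reached. No rule has age_verified as a consequent, and it is not given.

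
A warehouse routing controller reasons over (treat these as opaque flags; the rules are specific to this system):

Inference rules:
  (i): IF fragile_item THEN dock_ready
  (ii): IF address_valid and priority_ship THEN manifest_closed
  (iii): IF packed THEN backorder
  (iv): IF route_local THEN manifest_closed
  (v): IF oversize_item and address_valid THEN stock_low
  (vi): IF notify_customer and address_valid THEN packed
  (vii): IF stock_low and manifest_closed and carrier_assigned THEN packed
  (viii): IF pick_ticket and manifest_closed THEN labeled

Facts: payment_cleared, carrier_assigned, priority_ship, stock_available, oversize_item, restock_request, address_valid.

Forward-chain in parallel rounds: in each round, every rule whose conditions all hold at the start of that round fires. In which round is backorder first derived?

3

Round 1 — (ii), (v), derive manifest_closed, stock_low.
Round 2 — (vii), derive packed.
Round 3 — (iii), derive backorder.
backorder first appears in round 3.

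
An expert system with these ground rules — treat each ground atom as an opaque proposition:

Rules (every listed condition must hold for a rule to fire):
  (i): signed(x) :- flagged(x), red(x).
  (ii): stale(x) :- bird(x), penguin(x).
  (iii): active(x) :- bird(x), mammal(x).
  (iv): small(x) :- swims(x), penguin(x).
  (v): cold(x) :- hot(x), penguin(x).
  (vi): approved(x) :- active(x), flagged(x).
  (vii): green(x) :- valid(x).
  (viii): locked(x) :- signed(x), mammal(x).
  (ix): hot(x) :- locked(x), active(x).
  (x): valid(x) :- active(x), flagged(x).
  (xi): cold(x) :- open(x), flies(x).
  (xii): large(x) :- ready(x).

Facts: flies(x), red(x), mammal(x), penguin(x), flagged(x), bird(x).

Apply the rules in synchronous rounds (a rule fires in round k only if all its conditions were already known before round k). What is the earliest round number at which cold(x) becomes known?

Round 1: (i) [signed(x) :- flagged(x), red(x).]; (ii) [stale(x) :- bird(x), penguin(x).]; (iii) [active(x) :- bird(x), mammal(x).]. Adds signed(x), stale(x), active(x).
Round 2: (vi) [approved(x) :- active(x), flagged(x).]; (viii) [locked(x) :- signed(x), mammal(x).]; (x) [valid(x) :- active(x), flagged(x).]. Adds approved(x), locked(x), valid(x).
Round 3: (vii) [green(x) :- valid(x).]; (ix) [hot(x) :- locked(x), active(x).]. Adds green(x), hot(x).
Round 4: (v) [cold(x) :- hot(x), penguin(x).]. Adds cold(x).
cold(x) first appears in round 4.

4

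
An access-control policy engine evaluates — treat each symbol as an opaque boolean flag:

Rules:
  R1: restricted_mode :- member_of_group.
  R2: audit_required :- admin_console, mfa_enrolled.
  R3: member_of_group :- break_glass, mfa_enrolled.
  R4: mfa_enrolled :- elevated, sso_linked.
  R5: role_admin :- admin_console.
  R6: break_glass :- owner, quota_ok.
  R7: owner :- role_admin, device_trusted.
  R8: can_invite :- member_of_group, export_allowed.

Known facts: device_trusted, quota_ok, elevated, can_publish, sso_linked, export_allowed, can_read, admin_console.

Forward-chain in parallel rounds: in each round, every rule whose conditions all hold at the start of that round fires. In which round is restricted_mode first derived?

Round 1 fires R4, R5, giving mfa_enrolled, role_admin.
Round 2 fires R2, R7, giving audit_required, owner.
Round 3 fires R6, giving break_glass.
Round 4 fires R3, giving member_of_group.
Round 5 fires R1, R8, giving restricted_mode, can_invite.
restricted_mode first appears in round 5.

5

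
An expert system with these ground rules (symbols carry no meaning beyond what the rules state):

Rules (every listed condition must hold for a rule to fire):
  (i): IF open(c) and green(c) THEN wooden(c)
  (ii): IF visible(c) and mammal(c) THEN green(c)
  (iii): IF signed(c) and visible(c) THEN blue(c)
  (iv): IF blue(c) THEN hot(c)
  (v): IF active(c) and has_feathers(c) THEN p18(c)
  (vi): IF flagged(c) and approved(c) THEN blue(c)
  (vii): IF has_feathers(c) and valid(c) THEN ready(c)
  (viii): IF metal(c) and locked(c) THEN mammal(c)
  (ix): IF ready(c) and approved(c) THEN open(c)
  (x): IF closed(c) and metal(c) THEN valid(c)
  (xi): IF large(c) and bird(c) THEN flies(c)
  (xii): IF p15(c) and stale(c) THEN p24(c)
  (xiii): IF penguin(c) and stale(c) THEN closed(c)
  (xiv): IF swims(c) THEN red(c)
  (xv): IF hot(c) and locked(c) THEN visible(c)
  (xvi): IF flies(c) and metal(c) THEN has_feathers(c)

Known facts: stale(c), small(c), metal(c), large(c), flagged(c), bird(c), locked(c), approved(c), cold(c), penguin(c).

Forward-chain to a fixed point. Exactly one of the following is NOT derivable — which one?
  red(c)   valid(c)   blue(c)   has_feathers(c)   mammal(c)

red(c)

[1] (vi) [IF flagged(c) and approved(c) THEN blue(c)]; (viii) [IF metal(c) and locked(c) THEN mammal(c)]; (xi) [IF large(c) and bird(c) THEN flies(c)]; (xiii) [IF penguin(c) and stale(c) THEN closed(c)]. ⇒ new: blue(c), mammal(c), flies(c), closed(c).
[2] (iv) [IF blue(c) THEN hot(c)]; (x) [IF closed(c) and metal(c) THEN valid(c)]; (xvi) [IF flies(c) and metal(c) THEN has_feathers(c)]. ⇒ new: hot(c), valid(c), has_feathers(c).
[3] (vii) [IF has_feathers(c) and valid(c) THEN ready(c)]; (xv) [IF hot(c) and locked(c) THEN visible(c)]. ⇒ new: ready(c), visible(c).
[4] (ii) [IF visible(c) and mammal(c) THEN green(c)]; (ix) [IF ready(c) and approved(c) THEN open(c)]. ⇒ new: green(c), open(c).
[5] (i) [IF open(c) and green(c) THEN wooden(c)]. ⇒ new: wooden(c).
Derived: mammal(c) (round 1), blue(c) (round 1), valid(c) (round 2), has_feathers(c) (round 2). red(c) never appears in any round.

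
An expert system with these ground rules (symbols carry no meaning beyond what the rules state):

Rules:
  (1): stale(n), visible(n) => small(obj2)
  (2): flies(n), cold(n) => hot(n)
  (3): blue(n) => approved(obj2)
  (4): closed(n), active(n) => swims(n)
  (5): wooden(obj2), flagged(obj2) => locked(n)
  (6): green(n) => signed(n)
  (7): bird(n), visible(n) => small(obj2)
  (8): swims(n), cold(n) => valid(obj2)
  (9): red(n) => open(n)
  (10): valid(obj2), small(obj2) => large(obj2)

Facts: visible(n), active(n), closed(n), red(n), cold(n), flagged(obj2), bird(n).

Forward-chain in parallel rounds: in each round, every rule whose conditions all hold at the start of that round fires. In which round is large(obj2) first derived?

3

Round 1: (4) [closed(n), active(n) => swims(n)]; (7) [bird(n), visible(n) => small(obj2)]; (9) [red(n) => open(n)]. Adds swims(n), small(obj2), open(n).
Round 2: (8) [swims(n), cold(n) => valid(obj2)]. Adds valid(obj2).
Round 3: (10) [valid(obj2), small(obj2) => large(obj2)]. Adds large(obj2).
large(obj2) first appears in round 3.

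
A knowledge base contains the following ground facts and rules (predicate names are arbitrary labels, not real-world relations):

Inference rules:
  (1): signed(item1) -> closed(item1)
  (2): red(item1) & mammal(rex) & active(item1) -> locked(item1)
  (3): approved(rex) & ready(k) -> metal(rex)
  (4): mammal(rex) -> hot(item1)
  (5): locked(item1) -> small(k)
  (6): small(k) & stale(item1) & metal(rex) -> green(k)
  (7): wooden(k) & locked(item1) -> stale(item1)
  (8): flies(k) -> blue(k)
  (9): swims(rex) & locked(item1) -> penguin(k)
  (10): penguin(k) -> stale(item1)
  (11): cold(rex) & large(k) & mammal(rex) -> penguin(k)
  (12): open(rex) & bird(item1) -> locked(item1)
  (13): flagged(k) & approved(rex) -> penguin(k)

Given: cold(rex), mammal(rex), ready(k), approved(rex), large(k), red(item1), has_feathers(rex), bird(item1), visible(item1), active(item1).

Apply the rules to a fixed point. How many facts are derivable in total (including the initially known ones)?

[1] (2) [red(item1) & mammal(rex) & active(item1) -> locked(item1)]; (3) [approved(rex) & ready(k) -> metal(rex)]; (4) [mammal(rex) -> hot(item1)]; (11) [cold(rex) & large(k) & mammal(rex) -> penguin(k)]. ⇒ new: locked(item1), metal(rex), hot(item1), penguin(k).
[2] (5) [locked(item1) -> small(k)]; (10) [penguin(k) -> stale(item1)]. ⇒ new: small(k), stale(item1).
[3] (6) [small(k) & stale(item1) & metal(rex) -> green(k)]. ⇒ new: green(k).
Closure: {active(item1), approved(rex), bird(item1), cold(rex), green(k), has_feathers(rex), hot(item1), large(k), locked(item1), mammal(rex), metal(rex), penguin(k), ready(k), red(item1), small(k), stale(item1), visible(item1)} — 17 facts.

17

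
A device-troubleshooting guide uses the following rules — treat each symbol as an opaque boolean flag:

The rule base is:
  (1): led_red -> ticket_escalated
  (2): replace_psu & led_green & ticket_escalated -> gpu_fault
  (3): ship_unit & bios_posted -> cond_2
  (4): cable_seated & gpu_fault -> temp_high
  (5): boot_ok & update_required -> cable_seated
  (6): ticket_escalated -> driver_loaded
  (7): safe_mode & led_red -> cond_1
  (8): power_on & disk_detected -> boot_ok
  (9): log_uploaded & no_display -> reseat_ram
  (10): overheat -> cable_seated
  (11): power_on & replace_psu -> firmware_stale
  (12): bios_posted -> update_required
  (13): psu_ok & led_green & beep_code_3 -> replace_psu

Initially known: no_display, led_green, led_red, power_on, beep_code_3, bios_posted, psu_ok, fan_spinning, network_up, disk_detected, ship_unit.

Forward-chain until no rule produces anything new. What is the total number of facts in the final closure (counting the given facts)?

[1] (1) [led_red -> ticket_escalated]; (3) [ship_unit & bios_posted -> cond_2]; (8) [power_on & disk_detected -> boot_ok]; (12) [bios_posted -> update_required]; (13) [psu_ok & led_green & beep_code_3 -> replace_psu]. ⇒ new: ticket_escalated, cond_2, boot_ok, update_required, replace_psu.
[2] (2) [replace_psu & led_green & ticket_escalated -> gpu_fault]; (5) [boot_ok & update_required -> cable_seated]; (6) [ticket_escalated -> driver_loaded]; (11) [power_on & replace_psu -> firmware_stale]. ⇒ new: gpu_fault, cable_seated, driver_loaded, firmware_stale.
[3] (4) [cable_seated & gpu_fault -> temp_high]. ⇒ new: temp_high.
Closure: {beep_code_3, bios_posted, boot_ok, cable_seated, cond_2, disk_detected, driver_loaded, fan_spinning, firmware_stale, gpu_fault, led_green, led_red, network_up, no_display, power_on, psu_ok, replace_psu, ship_unit, temp_high, ticket_escalated, update_required} — 21 facts.

21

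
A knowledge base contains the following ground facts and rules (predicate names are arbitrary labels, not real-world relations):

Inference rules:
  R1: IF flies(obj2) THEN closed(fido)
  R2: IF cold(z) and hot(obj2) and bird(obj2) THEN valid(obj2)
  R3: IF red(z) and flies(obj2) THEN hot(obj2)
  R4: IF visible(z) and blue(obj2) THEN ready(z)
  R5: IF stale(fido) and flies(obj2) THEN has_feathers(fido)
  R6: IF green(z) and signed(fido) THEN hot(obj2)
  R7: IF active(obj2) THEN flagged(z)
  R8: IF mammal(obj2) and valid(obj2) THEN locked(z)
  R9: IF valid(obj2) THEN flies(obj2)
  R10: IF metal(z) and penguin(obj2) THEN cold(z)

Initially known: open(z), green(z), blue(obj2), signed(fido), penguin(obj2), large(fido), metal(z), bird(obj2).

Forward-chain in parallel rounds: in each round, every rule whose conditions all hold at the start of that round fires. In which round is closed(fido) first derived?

Round 1: R6 [IF green(z) and signed(fido) THEN hot(obj2)]; R10 [IF metal(z) and penguin(obj2) THEN cold(z)]. New: hot(obj2), cold(z).
Round 2: R2 [IF cold(z) and hot(obj2) and bird(obj2) THEN valid(obj2)]. New: valid(obj2).
Round 3: R9 [IF valid(obj2) THEN flies(obj2)]. New: flies(obj2).
Round 4: R1 [IF flies(obj2) THEN closed(fido)]. New: closed(fido).
closed(fido) first appears in round 4.

4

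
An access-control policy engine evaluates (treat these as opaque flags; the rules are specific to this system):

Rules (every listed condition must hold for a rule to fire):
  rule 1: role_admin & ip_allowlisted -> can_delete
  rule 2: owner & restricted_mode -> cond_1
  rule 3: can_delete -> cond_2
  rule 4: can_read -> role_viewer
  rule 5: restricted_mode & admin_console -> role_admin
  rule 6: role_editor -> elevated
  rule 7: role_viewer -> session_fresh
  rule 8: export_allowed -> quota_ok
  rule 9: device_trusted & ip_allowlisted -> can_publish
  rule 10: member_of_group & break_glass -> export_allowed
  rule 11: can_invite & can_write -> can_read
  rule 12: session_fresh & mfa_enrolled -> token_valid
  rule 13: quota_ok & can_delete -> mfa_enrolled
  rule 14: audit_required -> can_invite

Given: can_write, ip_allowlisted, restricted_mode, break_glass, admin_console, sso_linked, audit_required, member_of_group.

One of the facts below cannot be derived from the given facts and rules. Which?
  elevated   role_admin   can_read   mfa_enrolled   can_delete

elevated

Round 1 — rule 5, rule 10, rule 14, derive role_admin, export_allowed, can_invite.
Round 2 — rule 1, rule 8, rule 11, derive can_delete, quota_ok, can_read.
Round 3 — rule 3, rule 4, rule 13, derive cond_2, role_viewer, mfa_enrolled.
Round 4 — rule 7, derive session_fresh.
Round 5 — rule 12, derive token_valid.
Derived: can_read (round 2), role_admin (round 1), mfa_enrolled (round 3), can_delete (round 2). elevated never appears in any round.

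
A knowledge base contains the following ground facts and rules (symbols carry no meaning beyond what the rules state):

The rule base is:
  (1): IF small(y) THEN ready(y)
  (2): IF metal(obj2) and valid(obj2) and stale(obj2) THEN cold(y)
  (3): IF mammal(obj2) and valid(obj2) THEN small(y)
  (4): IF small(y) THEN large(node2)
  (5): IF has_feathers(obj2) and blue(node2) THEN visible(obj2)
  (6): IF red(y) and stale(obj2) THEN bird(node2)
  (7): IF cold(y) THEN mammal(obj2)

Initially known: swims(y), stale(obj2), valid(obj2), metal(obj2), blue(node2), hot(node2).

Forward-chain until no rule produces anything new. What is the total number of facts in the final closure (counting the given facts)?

11

Round 1: (2) [IF metal(obj2) and valid(obj2) and stale(obj2) THEN cold(y)]. New: cold(y).
Round 2: (7) [IF cold(y) THEN mammal(obj2)]. New: mammal(obj2).
Round 3: (3) [IF mammal(obj2) and valid(obj2) THEN small(y)]. New: small(y).
Round 4: (1) [IF small(y) THEN ready(y)]; (4) [IF small(y) THEN large(node2)]. New: ready(y), large(node2).
Closure: {blue(node2), cold(y), hot(node2), large(node2), mammal(obj2), metal(obj2), ready(y), small(y), stale(obj2), swims(y), valid(obj2)} — 11 facts.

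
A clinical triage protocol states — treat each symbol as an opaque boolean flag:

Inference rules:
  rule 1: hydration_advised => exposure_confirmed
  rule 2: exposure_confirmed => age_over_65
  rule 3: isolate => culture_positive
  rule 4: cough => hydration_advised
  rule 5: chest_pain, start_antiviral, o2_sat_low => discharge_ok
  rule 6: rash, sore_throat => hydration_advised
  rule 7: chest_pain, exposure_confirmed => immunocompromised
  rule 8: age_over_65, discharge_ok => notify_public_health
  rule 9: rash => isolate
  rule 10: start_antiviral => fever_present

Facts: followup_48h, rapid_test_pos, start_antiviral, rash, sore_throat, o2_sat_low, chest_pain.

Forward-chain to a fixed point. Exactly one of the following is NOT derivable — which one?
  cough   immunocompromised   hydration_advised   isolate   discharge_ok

cough

Round 1: rule 5 [chest_pain, start_antiviral, o2_sat_low => discharge_ok]; rule 6 [rash, sore_throat => hydration_advised]; rule 9 [rash => isolate]; rule 10 [start_antiviral => fever_present]. New: discharge_ok, hydration_advised, isolate, fever_present.
Round 2: rule 1 [hydration_advised => exposure_confirmed]; rule 3 [isolate => culture_positive]. New: exposure_confirmed, culture_positive.
Round 3: rule 2 [exposure_confirmed => age_over_65]; rule 7 [chest_pain, exposure_confirmed => immunocompromised]. New: age_over_65, immunocompromised.
Round 4: rule 8 [age_over_65, discharge_ok => notify_public_health]. New: notify_public_health.
Derived: hydration_advised (round 1), immunocompromised (round 3), discharge_ok (round 1), isolate (round 1). cough never appears in any round.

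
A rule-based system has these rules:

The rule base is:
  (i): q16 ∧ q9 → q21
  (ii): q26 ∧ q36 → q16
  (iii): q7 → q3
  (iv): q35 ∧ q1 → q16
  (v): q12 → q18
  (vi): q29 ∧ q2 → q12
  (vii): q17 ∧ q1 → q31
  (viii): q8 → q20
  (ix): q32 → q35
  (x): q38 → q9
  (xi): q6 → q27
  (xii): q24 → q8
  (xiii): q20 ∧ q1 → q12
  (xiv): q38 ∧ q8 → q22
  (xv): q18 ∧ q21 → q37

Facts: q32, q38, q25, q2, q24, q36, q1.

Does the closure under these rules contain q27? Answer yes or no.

Round 1 fires (ix), (x), (xii), giving q35, q9, q8.
Round 2 fires (iv), (viii), (xiv), giving q16, q20, q22.
Round 3 fires (i), (xiii), giving q21, q12.
Round 4 fires (v), giving q18.
Round 5 fires (xv), giving q37.
Fixed point reached. q27 is concluded only by (xi); (xi) needs q6 (never derived).

no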